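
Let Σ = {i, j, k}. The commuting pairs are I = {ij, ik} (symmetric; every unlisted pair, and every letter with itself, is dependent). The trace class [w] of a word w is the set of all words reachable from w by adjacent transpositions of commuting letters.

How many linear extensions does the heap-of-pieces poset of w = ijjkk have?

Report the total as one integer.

piece 0:i — minimal
piece 1:j — minimal
piece 2:j rests on {1:j}
piece 3:k rests on {2:j}
piece 4:k rests on {3:k}
minimal pieces: {0:i, 1:j}
ways to finish when only these pieces remain (= sum over removing one remaining piece with nothing left below it):
  1 left: {0}→1  {4}→1
  2 left: {0,4}→2  {3,4}→1
  3 left: {0,3,4}→3  {2,3,4}→1
  placing 0:i first → 1 extensions
  placing 1:j first → 4 extensions
total linear extensions = 5

5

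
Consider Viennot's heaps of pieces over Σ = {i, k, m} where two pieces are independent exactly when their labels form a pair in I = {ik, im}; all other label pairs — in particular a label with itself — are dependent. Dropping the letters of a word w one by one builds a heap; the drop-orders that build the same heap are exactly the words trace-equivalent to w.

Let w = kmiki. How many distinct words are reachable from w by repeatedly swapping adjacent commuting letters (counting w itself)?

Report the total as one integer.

10

0(k) covers ∅
1(m) covers 0:k
2(i) covers ∅
3(k) covers 1:m
4(i) covers 2:i
floor of heap: 0:k, 2:i
completions by unplaced set U, small U first (add the entries for U minus each lowest piece of U):
  |U|=1: {3}:1  {4}:1
  |U|=2: {1,3}:1  {2,4}:1  {3,4}:2
  |U|=3: {0,1,3}:1  {1,3,4}:3  {2,3,4}:3
  start at 0(k): 6
  start at 2(i): 4
sum over floor = 10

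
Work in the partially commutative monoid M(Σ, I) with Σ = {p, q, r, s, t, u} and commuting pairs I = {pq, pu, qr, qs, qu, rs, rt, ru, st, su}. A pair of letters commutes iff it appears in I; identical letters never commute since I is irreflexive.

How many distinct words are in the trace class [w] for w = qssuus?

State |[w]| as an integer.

0(q) covers ∅
1(s) covers ∅
2(s) covers 1:s
3(u) covers ∅
4(u) covers 3:u
5(s) covers 2:s
floor of heap: 0:q, 1:s, 3:u
completions by unplaced set U, small U first (add the entries for U minus each lowest piece of U):
  |U|=1: {0}:1  {4}:1  {5}:1
  |U|=2: {0,4}:2  {0,5}:2  {2,5}:1  {3,4}:1  {4,5}:2
  |U|=3: {0,2,5}:3  {0,3,4}:3  {0,4,5}:6  {1,2,5}:1  {2,4,5}:3  {3,4,5}:3
  |U|=4: {0,1,2,5}:4  {0,2,4,5}:12  {0,3,4,5}:12  {1,2,4,5}:4  {2,3,4,5}:6
  start at 0(q): 10
  start at 1(s): 30
  start at 3(u): 20
sum over floor = 60

60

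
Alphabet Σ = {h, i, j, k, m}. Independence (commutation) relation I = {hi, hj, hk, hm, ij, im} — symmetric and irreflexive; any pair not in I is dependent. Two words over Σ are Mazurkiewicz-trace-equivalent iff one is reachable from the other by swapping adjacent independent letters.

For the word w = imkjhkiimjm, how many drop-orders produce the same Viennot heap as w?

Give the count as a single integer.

drop 0:i onto floor
drop 1:m onto floor
drop 2:k onto {0:i, 1:m}
drop 3:j onto {2:k}
drop 4:h onto floor
drop 5:k onto {3:j}
drop 6:i onto {5:k}
drop 7:i onto {6:i}
drop 8:m onto {5:k}
drop 9:j onto {8:m}
drop 10:m onto {9:j}
ground layer = {0:i, 1:m, 4:h}
drop-orders for the pieces not yet dropped (sum over which currently-grounded one goes next):
  1 to go: {4} 1  {7} 1  {10} 1
  2 to go: {4,7} 2  {4,10} 2  {6,7} 1  {7,10} 2  {9,10} 1
  3 to go: {4,6,7} 3  {4,7,10} 6  {4,9,10} 3  {6,7,10} 3  {7,9,10} 3  {8,9,10} 1
  4 to go: {4,6,7,10} 12  {4,7,9,10} 12  {4,8,9,10} 4  {6,7,9,10} 6  {7,8,9,10} 4
  5 to go: {4,6,7,9,10} 30  {4,7,8,9,10} 20  {6,7,8,9,10} 10
  6 to go: {4,6,7,8,9,10} 60  {5,6,7,8,9,10} 10
  7 to go: {3,5,6,7,8,9,10} 10  {4,5,6,7,8,9,10} 70
  8 to go: {2,3,5,6,7,8,9,10} 10  {3,4,5,6,7,8,9,10} 80
  9 to go: {0,2,3,5,6,7,8,9,10} 10  {1,2,3,5,6,7,8,9,10} 10  {2,3,4,5,6,7,8,9,10} 90
  if 0:i drops first: 100 orders
  if 1:m drops first: 100 orders
  if 4:h drops first: 20 orders
heap linearizations: 220

220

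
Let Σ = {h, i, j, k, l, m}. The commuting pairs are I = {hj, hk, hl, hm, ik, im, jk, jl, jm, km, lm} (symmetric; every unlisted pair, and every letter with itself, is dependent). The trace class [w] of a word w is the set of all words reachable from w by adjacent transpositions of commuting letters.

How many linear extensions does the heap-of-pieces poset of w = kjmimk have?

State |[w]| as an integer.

drop 0:k onto floor
drop 1:j onto floor
drop 2:m onto floor
drop 3:i onto {1:j}
drop 4:m onto {2:m}
drop 5:k onto {0:k}
ground layer = {0:k, 1:j, 2:m}
drop-orders for the pieces not yet dropped (sum over which currently-grounded one goes next):
  1 to go: {3} 1  {4} 1  {5} 1
  2 to go: {0,5} 1  {1,3} 1  {2,4} 1  {3,4} 2  {3,5} 2  {4,5} 2
  3 to go: {0,3,5} 3  {0,4,5} 3  {1,3,4} 3  {1,3,5} 3  {2,3,4} 3  {2,4,5} 3  {3,4,5} 6
  4 to go: {0,1,3,5} 6  {0,2,4,5} 6  {0,3,4,5} 12  {1,2,3,4} 6  {1,3,4,5} 12  {2,3,4,5} 12
  if 0:k drops first: 30 orders
  if 1:j drops first: 30 orders
  if 2:m drops first: 30 orders
heap linearizations: 90

90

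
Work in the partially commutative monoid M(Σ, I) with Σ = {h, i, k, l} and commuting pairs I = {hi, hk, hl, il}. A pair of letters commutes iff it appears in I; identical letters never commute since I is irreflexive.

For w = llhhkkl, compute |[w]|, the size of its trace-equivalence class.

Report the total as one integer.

0(l) covers ∅
1(l) covers 0:l
2(h) covers ∅
3(h) covers 2:h
4(k) covers 1:l
5(k) covers 4:k
6(l) covers 5:k
floor of heap: 0:l, 2:h
completions by unplaced set U, small U first (add the entries for U minus each lowest piece of U):
  |U|=1: {3}:1  {6}:1
  |U|=2: {2,3}:1  {3,6}:2  {5,6}:1
  |U|=3: {2,3,6}:3  {3,5,6}:3  {4,5,6}:1
  |U|=4: {1,4,5,6}:1  {2,3,5,6}:6  {3,4,5,6}:4
  |U|=5: {0,1,4,5,6}:1  {1,3,4,5,6}:5  {2,3,4,5,6}:10
  start at 0(l): 15
  start at 2(h): 6
sum over floor = 21

21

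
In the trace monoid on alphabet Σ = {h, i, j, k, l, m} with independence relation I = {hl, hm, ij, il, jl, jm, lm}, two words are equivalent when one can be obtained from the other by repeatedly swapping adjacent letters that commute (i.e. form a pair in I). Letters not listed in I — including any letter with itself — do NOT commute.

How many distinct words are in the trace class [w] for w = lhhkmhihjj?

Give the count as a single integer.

0(l) covers ∅
1(h) covers ∅
2(h) covers 1:h
3(k) covers 0:l, 2:h
4(m) covers 3:k
5(h) covers 3:k
6(i) covers 4:m, 5:h
7(h) covers 6:i
8(j) covers 7:h
9(j) covers 8:j
floor of heap: 0:l, 1:h
completions by unplaced set U, small U first (add the entries for U minus each lowest piece of U):
  |U|=1: {9}:1
  |U|=2: {8,9}:1
  |U|=3: {7,8,9}:1
  |U|=4: {6,7,8,9}:1
  |U|=5: {4,6,7,8,9}:1  {5,6,7,8,9}:1
  |U|=6: {4,5,6,7,8,9}:2
  |U|=7: {3,4,5,6,7,8,9}:2
  |U|=8: {0,3,4,5,6,7,8,9}:2  {2,3,4,5,6,7,8,9}:2
  start at 0(l): 2
  start at 1(h): 4
sum over floor = 6

6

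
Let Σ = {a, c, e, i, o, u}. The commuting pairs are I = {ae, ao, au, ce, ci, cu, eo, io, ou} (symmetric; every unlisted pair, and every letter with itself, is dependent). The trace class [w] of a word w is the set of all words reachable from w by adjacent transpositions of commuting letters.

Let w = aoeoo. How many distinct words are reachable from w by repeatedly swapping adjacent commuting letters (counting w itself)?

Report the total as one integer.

20

piece 0:a — minimal
piece 1:o — minimal
piece 2:e — minimal
piece 3:o rests on {1:o}
piece 4:o rests on {3:o}
minimal pieces: {0:a, 1:o, 2:e}
ways to finish when only these pieces remain (= sum over removing one remaining piece with nothing left below it):
  1 left: {0}→1  {2}→1  {4}→1
  2 left: {0,2}→2  {0,4}→2  {2,4}→2  {3,4}→1
  3 left: {0,2,4}→6  {0,3,4}→3  {1,3,4}→1  {2,3,4}→3
  placing 0:a first → 4 extensions
  placing 1:o first → 12 extensions
  placing 2:e first → 4 extensions
total linear extensions = 20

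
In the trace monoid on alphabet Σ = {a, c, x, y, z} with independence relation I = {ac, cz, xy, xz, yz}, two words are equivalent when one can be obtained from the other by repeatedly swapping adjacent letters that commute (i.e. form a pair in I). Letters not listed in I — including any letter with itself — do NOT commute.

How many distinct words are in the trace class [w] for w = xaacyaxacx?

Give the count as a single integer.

drop 0:x onto floor
drop 1:a onto {0:x}
drop 2:a onto {1:a}
drop 3:c onto {0:x}
drop 4:y onto {2:a, 3:c}
drop 5:a onto {4:y}
drop 6:x onto {5:a}
drop 7:a onto {6:x}
drop 8:c onto {6:x}
drop 9:x onto {7:a, 8:c}
ground layer = {0:x}
drop-orders for the pieces not yet dropped (sum over which currently-grounded one goes next):
  1 to go: {9} 1
  2 to go: {7,9} 1  {8,9} 1
  3 to go: {7,8,9} 2
  4 to go: {6,7,8,9} 2
  5 to go: {5,6,7,8,9} 2
  6 to go: {4,5,6,7,8,9} 2
  7 to go: {2,4,5,6,7,8,9} 2  {3,4,5,6,7,8,9} 2
  8 to go: {1,2,4,5,6,7,8,9} 2  {2,3,4,5,6,7,8,9} 4
  if 0:x drops first: 6 orders

6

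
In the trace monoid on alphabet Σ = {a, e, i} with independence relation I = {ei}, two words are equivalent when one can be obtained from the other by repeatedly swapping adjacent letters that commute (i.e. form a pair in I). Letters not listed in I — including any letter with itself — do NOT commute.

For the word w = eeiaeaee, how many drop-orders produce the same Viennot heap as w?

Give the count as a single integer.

drop 0:e onto floor
drop 1:e onto {0:e}
drop 2:i onto floor
drop 3:a onto {1:e, 2:i}
drop 4:e onto {3:a}
drop 5:a onto {4:e}
drop 6:e onto {5:a}
drop 7:e onto {6:e}
ground layer = {0:e, 2:i}
drop-orders for the pieces not yet dropped (sum over which currently-grounded one goes next):
  1 to go: {7} 1
  2 to go: {6,7} 1
  3 to go: {5,6,7} 1
  4 to go: {4,5,6,7} 1
  5 to go: {3,4,5,6,7} 1
  6 to go: {1,3,4,5,6,7} 1  {2,3,4,5,6,7} 1
  if 0:e drops first: 2 orders
  if 2:i drops first: 1 orders
heap linearizations: 3

3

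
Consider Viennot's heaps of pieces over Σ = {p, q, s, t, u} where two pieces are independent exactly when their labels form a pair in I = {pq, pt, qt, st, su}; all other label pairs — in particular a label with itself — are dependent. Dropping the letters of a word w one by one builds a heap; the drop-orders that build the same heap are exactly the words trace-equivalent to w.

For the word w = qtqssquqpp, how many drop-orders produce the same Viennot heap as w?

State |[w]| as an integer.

piece 0:q — minimal
piece 1:t — minimal
piece 2:q rests on {0:q}
piece 3:s rests on {2:q}
piece 4:s rests on {3:s}
piece 5:q rests on {4:s}
piece 6:u rests on {1:t, 5:q}
piece 7:q rests on {6:u}
piece 8:p rests on {6:u}
piece 9:p rests on {8:p}
minimal pieces: {0:q, 1:t}
ways to finish when only these pieces remain (= sum over removing one remaining piece with nothing left below it):
  1 left: {7}→1  {9}→1
  2 left: {7,9}→2  {8,9}→1
  3 left: {7,8,9}→3
  4 left: {6,7,8,9}→3
  5 left: {1,6,7,8,9}→3  {5,6,7,8,9}→3
  6 left: {1,5,6,7,8,9}→6  {4,5,6,7,8,9}→3
  7 left: {1,4,5,6,7,8,9}→9  {3,4,5,6,7,8,9}→3
  8 left: {1,3,4,5,6,7,8,9}→12  {2,3,4,5,6,7,8,9}→3
  placing 0:q first → 15 extensions
  placing 1:t first → 3 extensions
total linear extensions = 18

18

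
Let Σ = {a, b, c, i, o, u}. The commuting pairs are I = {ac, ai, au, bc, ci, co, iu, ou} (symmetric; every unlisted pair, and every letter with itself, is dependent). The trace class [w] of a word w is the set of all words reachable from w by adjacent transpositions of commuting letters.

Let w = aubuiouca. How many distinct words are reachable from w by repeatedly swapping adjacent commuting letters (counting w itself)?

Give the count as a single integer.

#0=a has no predecessor
#1=u has no predecessor
#2=b depends on [0:a, 1:u]
#3=u depends on [2:b]
#4=i depends on [2:b]
#5=o depends on [4:i]
#6=u depends on [3:u]
#7=c depends on [6:u]
#8=a depends on [5:o]
sources: [0:a, 1:u]
N(rest) = Σ N(rest − s) over sources s of rest; N(one piece) = 1:
  size 1 → [7]=1  [8]=1
  size 2 → [5,8]=1  [6,7]=1  [7,8]=2
  size 3 → [3,6,7]=1  [4,5,8]=1  [5,7,8]=3  [6,7,8]=3
  size 4 → [3,6,7,8]=4  [4,5,7,8]=4  [5,6,7,8]=6
  size 5 → [3,5,6,7,8]=10  [4,5,6,7,8]=10
  size 6 → [3,4,5,6,7,8]=20
  size 7 → [2,3,4,5,6,7,8]=20
  first=0(a) contributes 20
  first=1(u) contributes 20
|[w]| = 40

40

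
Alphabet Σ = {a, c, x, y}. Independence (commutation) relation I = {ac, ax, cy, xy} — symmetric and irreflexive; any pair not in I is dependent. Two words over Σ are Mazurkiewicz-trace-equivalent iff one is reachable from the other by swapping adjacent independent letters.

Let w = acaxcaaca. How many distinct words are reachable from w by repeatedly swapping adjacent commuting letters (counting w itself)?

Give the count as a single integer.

piece 0:a — minimal
piece 1:c — minimal
piece 2:a rests on {0:a}
piece 3:x rests on {1:c}
piece 4:c rests on {3:x}
piece 5:a rests on {2:a}
piece 6:a rests on {5:a}
piece 7:c rests on {4:c}
piece 8:a rests on {6:a}
minimal pieces: {0:a, 1:c}
ways to finish when only these pieces remain (= sum over removing one remaining piece with nothing left below it):
  1 left: {7}→1  {8}→1
  2 left: {4,7}→1  {6,8}→1  {7,8}→2
  3 left: {3,4,7}→1  {4,7,8}→3  {5,6,8}→1  {6,7,8}→3
  4 left: {1,3,4,7}→1  {2,5,6,8}→1  {3,4,7,8}→4  {4,6,7,8}→6  {5,6,7,8}→4
  5 left: {0,2,5,6,8}→1  {1,3,4,7,8}→5  {2,5,6,7,8}→5  {3,4,6,7,8}→10  {4,5,6,7,8}→10
  6 left: {0,2,5,6,7,8}→6  {1,3,4,6,7,8}→15  {2,4,5,6,7,8}→15  {3,4,5,6,7,8}→20
  7 left: {0,2,4,5,6,7,8}→21  {1,3,4,5,6,7,8}→35  {2,3,4,5,6,7,8}→35
  placing 0:a first → 70 extensions
  placing 1:c first → 56 extensions
total linear extensions = 126

126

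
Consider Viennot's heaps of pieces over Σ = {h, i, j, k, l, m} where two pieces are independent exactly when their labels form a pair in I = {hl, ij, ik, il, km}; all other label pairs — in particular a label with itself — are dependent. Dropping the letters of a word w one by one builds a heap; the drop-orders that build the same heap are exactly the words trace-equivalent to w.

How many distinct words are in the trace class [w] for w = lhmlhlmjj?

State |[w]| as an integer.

0(l) covers ∅
1(h) covers ∅
2(m) covers 0:l, 1:h
3(l) covers 2:m
4(h) covers 2:m
5(l) covers 3:l
6(m) covers 4:h, 5:l
7(j) covers 6:m
8(j) covers 7:j
floor of heap: 0:l, 1:h
completions by unplaced set U, small U first (add the entries for U minus each lowest piece of U):
  |U|=1: {8}:1
  |U|=2: {7,8}:1
  |U|=3: {6,7,8}:1
  |U|=4: {4,6,7,8}:1  {5,6,7,8}:1
  |U|=5: {3,5,6,7,8}:1  {4,5,6,7,8}:2
  |U|=6: {3,4,5,6,7,8}:3
  |U|=7: {2,3,4,5,6,7,8}:3
  start at 0(l): 3
  start at 1(h): 3
sum over floor = 6

6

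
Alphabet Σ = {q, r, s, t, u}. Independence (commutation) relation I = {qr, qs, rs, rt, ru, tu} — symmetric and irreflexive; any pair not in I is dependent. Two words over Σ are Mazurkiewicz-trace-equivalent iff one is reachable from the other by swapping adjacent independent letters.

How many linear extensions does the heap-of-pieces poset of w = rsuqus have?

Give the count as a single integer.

6

piece 0:r — minimal
piece 1:s — minimal
piece 2:u rests on {1:s}
piece 3:q rests on {2:u}
piece 4:u rests on {3:q}
piece 5:s rests on {4:u}
minimal pieces: {0:r, 1:s}
ways to finish when only these pieces remain (= sum over removing one remaining piece with nothing left below it):
  1 left: {0}→1  {5}→1
  2 left: {0,5}→2  {4,5}→1
  3 left: {0,4,5}→3  {3,4,5}→1
  4 left: {0,3,4,5}→4  {2,3,4,5}→1
  placing 0:r first → 1 extensions
  placing 1:s first → 5 extensions
total linear extensions = 6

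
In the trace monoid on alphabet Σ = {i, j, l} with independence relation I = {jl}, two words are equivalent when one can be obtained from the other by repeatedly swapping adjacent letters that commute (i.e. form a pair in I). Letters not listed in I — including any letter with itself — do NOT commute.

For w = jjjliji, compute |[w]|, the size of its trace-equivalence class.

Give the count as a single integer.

4

#0=j has no predecessor
#1=j depends on [0:j]
#2=j depends on [1:j]
#3=l has no predecessor
#4=i depends on [2:j, 3:l]
#5=j depends on [4:i]
#6=i depends on [5:j]
sources: [0:j, 3:l]
N(rest) = Σ N(rest − s) over sources s of rest; N(one piece) = 1:
  size 1 → [6]=1
  size 2 → [5,6]=1
  size 3 → [4,5,6]=1
  size 4 → [2,4,5,6]=1  [3,4,5,6]=1
  size 5 → [1,2,4,5,6]=1  [2,3,4,5,6]=2
  first=0(j) contributes 3
  first=3(l) contributes 1
|[w]| = 4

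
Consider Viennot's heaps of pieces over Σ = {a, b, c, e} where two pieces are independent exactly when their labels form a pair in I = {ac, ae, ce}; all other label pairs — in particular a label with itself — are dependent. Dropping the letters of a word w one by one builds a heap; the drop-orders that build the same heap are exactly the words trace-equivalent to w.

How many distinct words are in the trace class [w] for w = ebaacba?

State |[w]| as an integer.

0(e) covers ∅
1(b) covers 0:e
2(a) covers 1:b
3(a) covers 2:a
4(c) covers 1:b
5(b) covers 3:a, 4:c
6(a) covers 5:b
floor of heap: 0:e
completions by unplaced set U, small U first (add the entries for U minus each lowest piece of U):
  |U|=1: {6}:1
  |U|=2: {5,6}:1
  |U|=3: {3,5,6}:1  {4,5,6}:1
  |U|=4: {2,3,5,6}:1  {3,4,5,6}:2
  |U|=5: {2,3,4,5,6}:3
  start at 0(e): 3

3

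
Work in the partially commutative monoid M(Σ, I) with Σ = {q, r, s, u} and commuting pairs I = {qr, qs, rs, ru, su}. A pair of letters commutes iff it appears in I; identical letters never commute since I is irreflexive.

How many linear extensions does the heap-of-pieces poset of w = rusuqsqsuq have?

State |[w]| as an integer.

840

#0=r has no predecessor
#1=u has no predecessor
#2=s has no predecessor
#3=u depends on [1:u]
#4=q depends on [3:u]
#5=s depends on [2:s]
#6=q depends on [4:q]
#7=s depends on [5:s]
#8=u depends on [6:q]
#9=q depends on [8:u]
sources: [0:r, 1:u, 2:s]
N(rest) = Σ N(rest − s) over sources s of rest; N(one piece) = 1:
  size 1 → [0]=1  [7]=1  [9]=1
  size 2 → [0,7]=2  [0,9]=2  [5,7]=1  [7,9]=2  [8,9]=1
  size 3 → [0,5,7]=3  [0,7,9]=6  [0,8,9]=3  [2,5,7]=1  [5,7,9]=3  [6,8,9]=1  [7,8,9]=3
  size 4 → [0,2,5,7]=4  [0,5,7,9]=12  [0,6,8,9]=4  [0,7,8,9]=12  [2,5,7,9]=4  [4,6,8,9]=1  [5,7,8,9]=6  [6,7,8,9]=4
  size 5 → [0,2,5,7,9]=20  [0,4,6,8,9]=5  [0,5,7,8,9]=30  [0,6,7,8,9]=20  [2,5,7,8,9]=10  [3,4,6,8,9]=1  [4,6,7,8,9]=5  [5,6,7,8,9]=10
  size 6 → [0,2,5,7,8,9]=60  [0,3,4,6,8,9]=6  [0,4,6,7,8,9]=30  [0,5,6,7,8,9]=60  [1,3,4,6,8,9]=1  [2,5,6,7,8,9]=20  [3,4,6,7,8,9]=6  [4,5,6,7,8,9]=15
  size 7 → [0,1,3,4,6,8,9]=7  [0,2,5,6,7,8,9]=140  [0,3,4,6,7,8,9]=42  [0,4,5,6,7,8,9]=105  [1,3,4,6,7,8,9]=7  [2,4,5,6,7,8,9]=35  [3,4,5,6,7,8,9]=21
  size 8 → [0,1,3,4,6,7,8,9]=56  [0,2,4,5,6,7,8,9]=280  [0,3,4,5,6,7,8,9]=168  [1,3,4,5,6,7,8,9]=28  [2,3,4,5,6,7,8,9]=56
  first=0(r) contributes 84
  first=1(u) contributes 504
  first=2(s) contributes 252
|[w]| = 840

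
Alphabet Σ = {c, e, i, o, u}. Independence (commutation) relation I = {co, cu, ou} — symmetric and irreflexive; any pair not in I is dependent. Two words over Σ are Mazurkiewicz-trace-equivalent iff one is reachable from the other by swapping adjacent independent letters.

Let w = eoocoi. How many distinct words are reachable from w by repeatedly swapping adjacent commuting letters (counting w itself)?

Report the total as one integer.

4

drop 0:e onto floor
drop 1:o onto {0:e}
drop 2:o onto {1:o}
drop 3:c onto {0:e}
drop 4:o onto {2:o}
drop 5:i onto {3:c, 4:o}
ground layer = {0:e}
drop-orders for the pieces not yet dropped (sum over which currently-grounded one goes next):
  1 to go: {5} 1
  2 to go: {3,5} 1  {4,5} 1
  3 to go: {2,4,5} 1  {3,4,5} 2
  4 to go: {1,2,4,5} 1  {2,3,4,5} 3
  if 0:e drops first: 4 orders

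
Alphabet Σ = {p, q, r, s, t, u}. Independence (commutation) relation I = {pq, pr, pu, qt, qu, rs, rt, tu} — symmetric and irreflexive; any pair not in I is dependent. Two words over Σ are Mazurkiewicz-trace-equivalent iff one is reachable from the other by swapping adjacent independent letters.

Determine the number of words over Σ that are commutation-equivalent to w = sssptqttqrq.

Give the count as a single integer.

70

0(s) covers ∅
1(s) covers 0:s
2(s) covers 1:s
3(p) covers 2:s
4(t) covers 3:p
5(q) covers 2:s
6(t) covers 4:t
7(t) covers 6:t
8(q) covers 5:q
9(r) covers 8:q
10(q) covers 9:r
floor of heap: 0:s
completions by unplaced set U, small U first (add the entries for U minus each lowest piece of U):
  |U|=1: {7}:1  {10}:1
  |U|=2: {6,7}:1  {7,10}:2  {9,10}:1
  |U|=3: {4,6,7}:1  {6,7,10}:3  {7,9,10}:3  {8,9,10}:1
  |U|=4: {3,4,6,7}:1  {4,6,7,10}:4  {5,8,9,10}:1  {6,7,9,10}:6  {7,8,9,10}:4
  |U|=5: {3,4,6,7,10}:5  {4,6,7,9,10}:10  {5,7,8,9,10}:5  {6,7,8,9,10}:10
  |U|=6: {3,4,6,7,9,10}:15  {4,6,7,8,9,10}:20  {5,6,7,8,9,10}:15
  |U|=7: {3,4,6,7,8,9,10}:35  {4,5,6,7,8,9,10}:35
  |U|=8: {3,4,5,6,7,8,9,10}:70
  |U|=9: {2,3,4,5,6,7,8,9,10}:70
  start at 0(s): 70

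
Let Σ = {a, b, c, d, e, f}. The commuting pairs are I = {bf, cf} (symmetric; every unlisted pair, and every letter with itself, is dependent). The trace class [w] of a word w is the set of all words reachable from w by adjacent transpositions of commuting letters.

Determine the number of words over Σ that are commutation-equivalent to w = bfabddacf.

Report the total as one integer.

4

#0=b has no predecessor
#1=f has no predecessor
#2=a depends on [0:b, 1:f]
#3=b depends on [2:a]
#4=d depends on [3:b]
#5=d depends on [4:d]
#6=a depends on [5:d]
#7=c depends on [6:a]
#8=f depends on [6:a]
sources: [0:b, 1:f]
N(rest) = Σ N(rest − s) over sources s of rest; N(one piece) = 1:
  size 1 → [7]=1  [8]=1
  size 2 → [7,8]=2
  size 3 → [6,7,8]=2
  size 4 → [5,6,7,8]=2
  size 5 → [4,5,6,7,8]=2
  size 6 → [3,4,5,6,7,8]=2
  size 7 → [2,3,4,5,6,7,8]=2
  first=0(b) contributes 2
  first=1(f) contributes 2
|[w]| = 4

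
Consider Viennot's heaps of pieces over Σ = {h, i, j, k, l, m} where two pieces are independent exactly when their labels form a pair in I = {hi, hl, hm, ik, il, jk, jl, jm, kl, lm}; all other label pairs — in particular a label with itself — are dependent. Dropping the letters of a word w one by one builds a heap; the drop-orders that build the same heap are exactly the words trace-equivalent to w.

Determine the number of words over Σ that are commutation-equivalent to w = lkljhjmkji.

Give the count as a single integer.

0(l) covers ∅
1(k) covers ∅
2(l) covers 0:l
3(j) covers ∅
4(h) covers 1:k, 3:j
5(j) covers 4:h
6(m) covers 1:k
7(k) covers 4:h, 6:m
8(j) covers 5:j
9(i) covers 6:m, 8:j
floor of heap: 0:l, 1:k, 3:j
completions by unplaced set U, small U first (add the entries for U minus each lowest piece of U):
  |U|=1: {2}:1  {7}:1  {9}:1
  |U|=2: {0,2}:1  {2,7}:2  {2,9}:2  {7,9}:2  {8,9}:1
  |U|=3: {0,2,7}:3  {0,2,9}:3  {2,7,9}:6  {2,8,9}:3  {5,8,9}:1  {6,7,9}:2  {7,8,9}:3
  |U|=4: {0,2,7,9}:12  {0,2,8,9}:6  {2,5,8,9}:4  {2,6,7,9}:8  {2,7,8,9}:12  {5,7,8,9}:4  {6,7,8,9}:5
  |U|=5: {0,2,5,8,9}:10  {0,2,6,7,9}:20  {0,2,7,8,9}:30  {2,5,7,8,9}:20  {2,6,7,8,9}:25  {4,5,7,8,9}:4  {5,6,7,8,9}:9
  |U|=6: {0,2,5,7,8,9}:60  {0,2,6,7,8,9}:75  {2,4,5,7,8,9}:24  {2,5,6,7,8,9}:54  {3,4,5,7,8,9}:4  {4,5,6,7,8,9}:13
  |U|=7: {0,2,4,5,7,8,9}:84  {0,2,5,6,7,8,9}:189  {1,4,5,6,7,8,9}:13  {2,3,4,5,7,8,9}:28  {2,4,5,6,7,8,9}:91  {3,4,5,6,7,8,9}:17
  |U|=8: {0,2,3,4,5,7,8,9}:112  {0,2,4,5,6,7,8,9}:364  {1,2,4,5,6,7,8,9}:104  {1,3,4,5,6,7,8,9}:30  {2,3,4,5,6,7,8,9}:136
  start at 0(l): 270
  start at 1(k): 612
  start at 3(j): 468
sum over floor = 1350

1350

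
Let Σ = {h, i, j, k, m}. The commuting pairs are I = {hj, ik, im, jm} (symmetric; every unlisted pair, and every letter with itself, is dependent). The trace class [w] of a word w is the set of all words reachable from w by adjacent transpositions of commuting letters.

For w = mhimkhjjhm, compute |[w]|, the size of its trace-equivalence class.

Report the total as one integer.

30

drop 0:m onto floor
drop 1:h onto {0:m}
drop 2:i onto {1:h}
drop 3:m onto {1:h}
drop 4:k onto {3:m}
drop 5:h onto {2:i, 4:k}
drop 6:j onto {2:i, 4:k}
drop 7:j onto {6:j}
drop 8:h onto {5:h}
drop 9:m onto {8:h}
ground layer = {0:m}
drop-orders for the pieces not yet dropped (sum over which currently-grounded one goes next):
  1 to go: {7} 1  {9} 1
  2 to go: {6,7} 1  {7,9} 2  {8,9} 1
  3 to go: {5,8,9} 1  {6,7,9} 3  {7,8,9} 3
  4 to go: {5,7,8,9} 4  {6,7,8,9} 6
  5 to go: {5,6,7,8,9} 10
  6 to go: {2,5,6,7,8,9} 10  {4,5,6,7,8,9} 10
  7 to go: {2,4,5,6,7,8,9} 20  {3,4,5,6,7,8,9} 10
  8 to go: {2,3,4,5,6,7,8,9} 30
  if 0:m drops first: 30 orders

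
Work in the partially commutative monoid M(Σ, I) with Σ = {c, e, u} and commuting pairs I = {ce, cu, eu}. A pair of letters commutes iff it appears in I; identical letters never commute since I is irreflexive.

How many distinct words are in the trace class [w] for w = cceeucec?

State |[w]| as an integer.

280

drop 0:c onto floor
drop 1:c onto {0:c}
drop 2:e onto floor
drop 3:e onto {2:e}
drop 4:u onto floor
drop 5:c onto {1:c}
drop 6:e onto {3:e}
drop 7:c onto {5:c}
ground layer = {0:c, 2:e, 4:u}
drop-orders for the pieces not yet dropped (sum over which currently-grounded one goes next):
  1 to go: {4} 1  {6} 1  {7} 1
  2 to go: {3,6} 1  {4,6} 2  {4,7} 2  {5,7} 1  {6,7} 2
  3 to go: {1,5,7} 1  {2,3,6} 1  {3,4,6} 3  {3,6,7} 3  {4,5,7} 3  {4,6,7} 6  {5,6,7} 3
  4 to go: {0,1,5,7} 1  {1,4,5,7} 4  {1,5,6,7} 4  {2,3,4,6} 4  {2,3,6,7} 4  {3,4,6,7} 12  {3,5,6,7} 6  {4,5,6,7} 12
  5 to go: {0,1,4,5,7} 5  {0,1,5,6,7} 5  {1,3,5,6,7} 10  {1,4,5,6,7} 20  {2,3,4,6,7} 20  {2,3,5,6,7} 10  {3,4,5,6,7} 30
  6 to go: {0,1,3,5,6,7} 15  {0,1,4,5,6,7} 30  {1,2,3,5,6,7} 20  {1,3,4,5,6,7} 60  {2,3,4,5,6,7} 60
  if 0:c drops first: 140 orders
  if 2:e drops first: 105 orders
  if 4:u drops first: 35 orders
heap linearizations: 280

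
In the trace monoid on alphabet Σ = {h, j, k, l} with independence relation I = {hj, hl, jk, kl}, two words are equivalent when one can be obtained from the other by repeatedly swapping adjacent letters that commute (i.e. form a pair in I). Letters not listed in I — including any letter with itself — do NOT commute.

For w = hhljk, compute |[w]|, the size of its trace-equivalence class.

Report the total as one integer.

#0=h has no predecessor
#1=h depends on [0:h]
#2=l has no predecessor
#3=j depends on [2:l]
#4=k depends on [1:h]
sources: [0:h, 2:l]
N(rest) = Σ N(rest − s) over sources s of rest; N(one piece) = 1:
  size 1 → [3]=1  [4]=1
  size 2 → [1,4]=1  [2,3]=1  [3,4]=2
  size 3 → [0,1,4]=1  [1,3,4]=3  [2,3,4]=3
  first=0(h) contributes 6
  first=2(l) contributes 4
|[w]| = 10

10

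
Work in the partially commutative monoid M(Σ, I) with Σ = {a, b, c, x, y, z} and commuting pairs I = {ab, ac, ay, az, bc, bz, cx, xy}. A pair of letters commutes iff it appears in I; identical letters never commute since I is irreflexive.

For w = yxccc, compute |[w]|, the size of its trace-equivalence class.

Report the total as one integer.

5

0(y) covers ∅
1(x) covers ∅
2(c) covers 0:y
3(c) covers 2:c
4(c) covers 3:c
floor of heap: 0:y, 1:x
completions by unplaced set U, small U first (add the entries for U minus each lowest piece of U):
  |U|=1: {1}:1  {4}:1
  |U|=2: {1,4}:2  {3,4}:1
  |U|=3: {1,3,4}:3  {2,3,4}:1
  start at 0(y): 4
  start at 1(x): 1
sum over floor = 5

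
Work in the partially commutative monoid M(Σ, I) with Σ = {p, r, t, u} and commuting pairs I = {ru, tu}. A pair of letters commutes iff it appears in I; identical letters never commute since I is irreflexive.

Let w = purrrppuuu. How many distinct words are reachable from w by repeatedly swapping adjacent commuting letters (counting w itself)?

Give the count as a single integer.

drop 0:p onto floor
drop 1:u onto {0:p}
drop 2:r onto {0:p}
drop 3:r onto {2:r}
drop 4:r onto {3:r}
drop 5:p onto {1:u, 4:r}
drop 6:p onto {5:p}
drop 7:u onto {6:p}
drop 8:u onto {7:u}
drop 9:u onto {8:u}
ground layer = {0:p}
drop-orders for the pieces not yet dropped (sum over which currently-grounded one goes next):
  1 to go: {9} 1
  2 to go: {8,9} 1
  3 to go: {7,8,9} 1
  4 to go: {6,7,8,9} 1
  5 to go: {5,6,7,8,9} 1
  6 to go: {1,5,6,7,8,9} 1  {4,5,6,7,8,9} 1
  7 to go: {1,4,5,6,7,8,9} 2  {3,4,5,6,7,8,9} 1
  8 to go: {1,3,4,5,6,7,8,9} 3  {2,3,4,5,6,7,8,9} 1
  if 0:p drops first: 4 orders

4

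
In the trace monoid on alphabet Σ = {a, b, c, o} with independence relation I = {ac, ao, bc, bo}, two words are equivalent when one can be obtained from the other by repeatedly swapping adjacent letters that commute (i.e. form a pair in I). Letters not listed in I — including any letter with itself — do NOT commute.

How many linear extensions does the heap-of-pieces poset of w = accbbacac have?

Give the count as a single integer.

126

0(a) covers ∅
1(c) covers ∅
2(c) covers 1:c
3(b) covers 0:a
4(b) covers 3:b
5(a) covers 4:b
6(c) covers 2:c
7(a) covers 5:a
8(c) covers 6:c
floor of heap: 0:a, 1:c
completions by unplaced set U, small U first (add the entries for U minus each lowest piece of U):
  |U|=1: {7}:1  {8}:1
  |U|=2: {5,7}:1  {6,8}:1  {7,8}:2
  |U|=3: {2,6,8}:1  {4,5,7}:1  {5,7,8}:3  {6,7,8}:3
  |U|=4: {1,2,6,8}:1  {2,6,7,8}:4  {3,4,5,7}:1  {4,5,7,8}:4  {5,6,7,8}:6
  |U|=5: {0,3,4,5,7}:1  {1,2,6,7,8}:5  {2,5,6,7,8}:10  {3,4,5,7,8}:5  {4,5,6,7,8}:10
  |U|=6: {0,3,4,5,7,8}:6  {1,2,5,6,7,8}:15  {2,4,5,6,7,8}:20  {3,4,5,6,7,8}:15
  |U|=7: {0,3,4,5,6,7,8}:21  {1,2,4,5,6,7,8}:35  {2,3,4,5,6,7,8}:35
  start at 0(a): 70
  start at 1(c): 56
sum over floor = 126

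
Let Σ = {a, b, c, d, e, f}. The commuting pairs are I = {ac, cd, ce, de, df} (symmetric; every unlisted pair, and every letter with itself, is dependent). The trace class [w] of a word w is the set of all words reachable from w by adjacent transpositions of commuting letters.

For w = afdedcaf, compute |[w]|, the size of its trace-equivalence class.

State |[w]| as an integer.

0(a) covers ∅
1(f) covers 0:a
2(d) covers 0:a
3(e) covers 1:f
4(d) covers 2:d
5(c) covers 1:f
6(a) covers 3:e, 4:d
7(f) covers 5:c, 6:a
floor of heap: 0:a
completions by unplaced set U, small U first (add the entries for U minus each lowest piece of U):
  |U|=1: {7}:1
  |U|=2: {5,7}:1  {6,7}:1
  |U|=3: {3,6,7}:1  {4,6,7}:1  {5,6,7}:2
  |U|=4: {2,4,6,7}:1  {3,4,6,7}:2  {3,5,6,7}:3  {4,5,6,7}:3
  |U|=5: {1,3,5,6,7}:3  {2,3,4,6,7}:3  {2,4,5,6,7}:4  {3,4,5,6,7}:8
  |U|=6: {1,3,4,5,6,7}:11  {2,3,4,5,6,7}:15
  start at 0(a): 26

26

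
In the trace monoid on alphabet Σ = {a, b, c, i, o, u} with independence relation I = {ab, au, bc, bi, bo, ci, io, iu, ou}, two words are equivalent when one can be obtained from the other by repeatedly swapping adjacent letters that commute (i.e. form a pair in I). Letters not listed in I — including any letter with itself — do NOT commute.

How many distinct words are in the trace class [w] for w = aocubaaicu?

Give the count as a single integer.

0(a) covers ∅
1(o) covers 0:a
2(c) covers 1:o
3(u) covers 2:c
4(b) covers 3:u
5(a) covers 2:c
6(a) covers 5:a
7(i) covers 6:a
8(c) covers 3:u, 6:a
9(u) covers 4:b, 8:c
floor of heap: 0:a
completions by unplaced set U, small U first (add the entries for U minus each lowest piece of U):
  |U|=1: {7}:1  {9}:1
  |U|=2: {4,9}:1  {7,9}:2  {8,9}:1
  |U|=3: {4,7,9}:3  {4,8,9}:2  {7,8,9}:3
  |U|=4: {3,4,8,9}:2  {4,7,8,9}:8  {6,7,8,9}:3
  |U|=5: {3,4,7,8,9}:10  {4,6,7,8,9}:11  {5,6,7,8,9}:3
  |U|=6: {3,4,6,7,8,9}:21  {4,5,6,7,8,9}:14
  |U|=7: {3,4,5,6,7,8,9}:35
  |U|=8: {2,3,4,5,6,7,8,9}:35
  start at 0(a): 35

35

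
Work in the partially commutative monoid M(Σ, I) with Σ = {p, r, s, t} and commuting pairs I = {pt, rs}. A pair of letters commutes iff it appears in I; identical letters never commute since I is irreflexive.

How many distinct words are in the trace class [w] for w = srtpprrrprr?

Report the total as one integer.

6

piece 0:s — minimal
piece 1:r — minimal
piece 2:t rests on {0:s, 1:r}
piece 3:p rests on {0:s, 1:r}
piece 4:p rests on {3:p}
piece 5:r rests on {2:t, 4:p}
piece 6:r rests on {5:r}
piece 7:r rests on {6:r}
piece 8:p rests on {7:r}
piece 9:r rests on {8:p}
piece 10:r rests on {9:r}
minimal pieces: {0:s, 1:r}
ways to finish when only these pieces remain (= sum over removing one remaining piece with nothing left below it):
  1 left: {10}→1
  2 left: {9,10}→1
  3 left: {8,9,10}→1
  4 left: {7,8,9,10}→1
  5 left: {6,7,8,9,10}→1
  6 left: {5,6,7,8,9,10}→1
  7 left: {2,5,6,7,8,9,10}→1  {4,5,6,7,8,9,10}→1
  8 left: {2,4,5,6,7,8,9,10}→2  {3,4,5,6,7,8,9,10}→1
  9 left: {2,3,4,5,6,7,8,9,10}→3
  placing 0:s first → 3 extensions
  placing 1:r first → 3 extensions
total linear extensions = 6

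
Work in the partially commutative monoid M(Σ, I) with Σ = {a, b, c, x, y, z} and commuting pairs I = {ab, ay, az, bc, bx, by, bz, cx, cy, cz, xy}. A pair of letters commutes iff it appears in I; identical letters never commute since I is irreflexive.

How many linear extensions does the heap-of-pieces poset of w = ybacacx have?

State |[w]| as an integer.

drop 0:y onto floor
drop 1:b onto floor
drop 2:a onto floor
drop 3:c onto {2:a}
drop 4:a onto {3:c}
drop 5:c onto {4:a}
drop 6:x onto {4:a}
ground layer = {0:y, 1:b, 2:a}
drop-orders for the pieces not yet dropped (sum over which currently-grounded one goes next):
  1 to go: {0} 1  {1} 1  {5} 1  {6} 1
  2 to go: {0,1} 2  {0,5} 2  {0,6} 2  {1,5} 2  {1,6} 2  {5,6} 2
  3 to go: {0,1,5} 6  {0,1,6} 6  {0,5,6} 6  {1,5,6} 6  {4,5,6} 2
  4 to go: {0,1,5,6} 24  {0,4,5,6} 8  {1,4,5,6} 8  {3,4,5,6} 2
  5 to go: {0,1,4,5,6} 40  {0,3,4,5,6} 10  {1,3,4,5,6} 10  {2,3,4,5,6} 2
  if 0:y drops first: 12 orders
  if 1:b drops first: 12 orders
  if 2:a drops first: 60 orders
heap linearizations: 84

84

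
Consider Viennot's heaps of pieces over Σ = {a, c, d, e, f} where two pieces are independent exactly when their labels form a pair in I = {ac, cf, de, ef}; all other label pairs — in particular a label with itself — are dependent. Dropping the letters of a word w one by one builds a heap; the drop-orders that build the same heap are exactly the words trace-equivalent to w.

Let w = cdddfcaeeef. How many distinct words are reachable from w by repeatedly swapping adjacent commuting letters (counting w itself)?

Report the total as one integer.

13

#0=c has no predecessor
#1=d depends on [0:c]
#2=d depends on [1:d]
#3=d depends on [2:d]
#4=f depends on [3:d]
#5=c depends on [3:d]
#6=a depends on [4:f]
#7=e depends on [5:c, 6:a]
#8=e depends on [7:e]
#9=e depends on [8:e]
#10=f depends on [6:a]
sources: [0:c]
N(rest) = Σ N(rest − s) over sources s of rest; N(one piece) = 1:
  size 1 → [9]=1  [10]=1
  size 2 → [8,9]=1  [9,10]=2
  size 3 → [7,8,9]=1  [8,9,10]=3
  size 4 → [5,7,8,9]=1  [7,8,9,10]=4
  size 5 → [5,7,8,9,10]=5  [6,7,8,9,10]=4
  size 6 → [4,6,7,8,9,10]=4  [5,6,7,8,9,10]=9
  size 7 → [4,5,6,7,8,9,10]=13
  size 8 → [3,4,5,6,7,8,9,10]=13
  size 9 → [2,3,4,5,6,7,8,9,10]=13
  first=0(c) contributes 13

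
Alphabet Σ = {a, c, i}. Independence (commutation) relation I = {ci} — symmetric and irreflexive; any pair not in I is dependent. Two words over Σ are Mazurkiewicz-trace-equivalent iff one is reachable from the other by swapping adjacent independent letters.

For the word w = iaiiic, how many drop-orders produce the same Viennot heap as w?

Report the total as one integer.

4

drop 0:i onto floor
drop 1:a onto {0:i}
drop 2:i onto {1:a}
drop 3:i onto {2:i}
drop 4:i onto {3:i}
drop 5:c onto {1:a}
ground layer = {0:i}
drop-orders for the pieces not yet dropped (sum over which currently-grounded one goes next):
  1 to go: {4} 1  {5} 1
  2 to go: {3,4} 1  {4,5} 2
  3 to go: {2,3,4} 1  {3,4,5} 3
  4 to go: {2,3,4,5} 4
  if 0:i drops first: 4 orders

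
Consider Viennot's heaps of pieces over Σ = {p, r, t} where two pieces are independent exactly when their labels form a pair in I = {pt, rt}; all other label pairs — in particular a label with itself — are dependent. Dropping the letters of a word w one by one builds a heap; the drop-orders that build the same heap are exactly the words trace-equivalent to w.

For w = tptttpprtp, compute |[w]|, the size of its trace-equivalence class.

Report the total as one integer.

252

piece 0:t — minimal
piece 1:p — minimal
piece 2:t rests on {0:t}
piece 3:t rests on {2:t}
piece 4:t rests on {3:t}
piece 5:p rests on {1:p}
piece 6:p rests on {5:p}
piece 7:r rests on {6:p}
piece 8:t rests on {4:t}
piece 9:p rests on {7:r}
minimal pieces: {0:t, 1:p}
ways to finish when only these pieces remain (= sum over removing one remaining piece with nothing left below it):
  1 left: {8}→1  {9}→1
  2 left: {4,8}→1  {7,9}→1  {8,9}→2
  3 left: {3,4,8}→1  {4,8,9}→3  {6,7,9}→1  {7,8,9}→3
  4 left: {2,3,4,8}→1  {3,4,8,9}→4  {4,7,8,9}→6  {5,6,7,9}→1  {6,7,8,9}→4
  5 left: {0,2,3,4,8}→1  {1,5,6,7,9}→1  {2,3,4,8,9}→5  {3,4,7,8,9}→10  {4,6,7,8,9}→10  {5,6,7,8,9}→5
  6 left: {0,2,3,4,8,9}→6  {1,5,6,7,8,9}→6  {2,3,4,7,8,9}→15  {3,4,6,7,8,9}→20  {4,5,6,7,8,9}→15
  7 left: {0,2,3,4,7,8,9}→21  {1,4,5,6,7,8,9}→21  {2,3,4,6,7,8,9}→35  {3,4,5,6,7,8,9}→35
  8 left: {0,2,3,4,6,7,8,9}→56  {1,3,4,5,6,7,8,9}→56  {2,3,4,5,6,7,8,9}→70
  placing 0:t first → 126 extensions
  placing 1:p first → 126 extensions
total linear extensions = 252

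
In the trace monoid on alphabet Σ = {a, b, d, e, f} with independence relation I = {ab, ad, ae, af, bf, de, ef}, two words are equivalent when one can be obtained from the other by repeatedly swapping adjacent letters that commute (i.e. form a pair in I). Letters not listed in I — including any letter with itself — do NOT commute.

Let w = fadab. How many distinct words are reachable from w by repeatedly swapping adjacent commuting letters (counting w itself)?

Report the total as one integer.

10

drop 0:f onto floor
drop 1:a onto floor
drop 2:d onto {0:f}
drop 3:a onto {1:a}
drop 4:b onto {2:d}
ground layer = {0:f, 1:a}
drop-orders for the pieces not yet dropped (sum over which currently-grounded one goes next):
  1 to go: {3} 1  {4} 1
  2 to go: {1,3} 1  {2,4} 1  {3,4} 2
  3 to go: {0,2,4} 1  {1,3,4} 3  {2,3,4} 3
  if 0:f drops first: 6 orders
  if 1:a drops first: 4 orders
heap linearizations: 10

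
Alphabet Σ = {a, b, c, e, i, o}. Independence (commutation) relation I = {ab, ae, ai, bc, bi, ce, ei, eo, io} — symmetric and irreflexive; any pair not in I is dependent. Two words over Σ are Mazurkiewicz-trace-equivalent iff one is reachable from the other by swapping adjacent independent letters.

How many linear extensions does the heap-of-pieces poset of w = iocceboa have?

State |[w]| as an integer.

piece 0:i — minimal
piece 1:o — minimal
piece 2:c rests on {0:i, 1:o}
piece 3:c rests on {2:c}
piece 4:e — minimal
piece 5:b rests on {1:o, 4:e}
piece 6:o rests on {3:c, 5:b}
piece 7:a rests on {6:o}
minimal pieces: {0:i, 1:o, 4:e}
ways to finish when only these pieces remain (= sum over removing one remaining piece with nothing left below it):
  1 left: {7}→1
  2 left: {6,7}→1
  3 left: {3,6,7}→1  {5,6,7}→1
  4 left: {2,3,6,7}→1  {3,5,6,7}→2  {4,5,6,7}→1
  5 left: {0,2,3,6,7}→1  {2,3,5,6,7}→3  {3,4,5,6,7}→3
  6 left: {0,2,3,5,6,7}→4  {1,2,3,5,6,7}→3  {2,3,4,5,6,7}→6
  placing 0:i first → 9 extensions
  placing 1:o first → 10 extensions
  placing 4:e first → 7 extensions
total linear extensions = 26

26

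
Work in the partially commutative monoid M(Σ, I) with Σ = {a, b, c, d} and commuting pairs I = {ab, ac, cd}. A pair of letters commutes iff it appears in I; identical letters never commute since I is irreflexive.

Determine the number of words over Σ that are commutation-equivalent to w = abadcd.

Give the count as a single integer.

12

drop 0:a onto floor
drop 1:b onto floor
drop 2:a onto {0:a}
drop 3:d onto {1:b, 2:a}
drop 4:c onto {1:b}
drop 5:d onto {3:d}
ground layer = {0:a, 1:b}
drop-orders for the pieces not yet dropped (sum over which currently-grounded one goes next):
  1 to go: {4} 1  {5} 1
  2 to go: {3,5} 1  {4,5} 2
  3 to go: {2,3,5} 1  {3,4,5} 3
  4 to go: {0,2,3,5} 1  {1,3,4,5} 3  {2,3,4,5} 4
  if 0:a drops first: 7 orders
  if 1:b drops first: 5 orders
heap linearizations: 12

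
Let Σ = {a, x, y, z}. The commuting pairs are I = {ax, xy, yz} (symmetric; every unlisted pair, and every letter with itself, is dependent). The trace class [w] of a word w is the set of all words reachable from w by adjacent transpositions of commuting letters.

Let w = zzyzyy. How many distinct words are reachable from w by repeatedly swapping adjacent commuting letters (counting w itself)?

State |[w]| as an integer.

0(z) covers ∅
1(z) covers 0:z
2(y) covers ∅
3(z) covers 1:z
4(y) covers 2:y
5(y) covers 4:y
floor of heap: 0:z, 2:y
completions by unplaced set U, small U first (add the entries for U minus each lowest piece of U):
  |U|=1: {3}:1  {5}:1
  |U|=2: {1,3}:1  {3,5}:2  {4,5}:1
  |U|=3: {0,1,3}:1  {1,3,5}:3  {2,4,5}:1  {3,4,5}:3
  |U|=4: {0,1,3,5}:4  {1,3,4,5}:6  {2,3,4,5}:4
  start at 0(z): 10
  start at 2(y): 10
sum over floor = 20

20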